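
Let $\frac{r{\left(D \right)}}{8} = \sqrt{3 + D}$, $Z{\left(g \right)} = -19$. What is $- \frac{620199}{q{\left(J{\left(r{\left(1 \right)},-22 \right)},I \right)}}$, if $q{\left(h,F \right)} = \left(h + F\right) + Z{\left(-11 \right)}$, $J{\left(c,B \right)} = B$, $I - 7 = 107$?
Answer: $- \frac{620199}{73} \approx -8495.9$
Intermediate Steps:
$r{\left(D \right)} = 8 \sqrt{3 + D}$
$I = 114$ ($I = 7 + 107 = 114$)
$q{\left(h,F \right)} = -19 + F + h$ ($q{\left(h,F \right)} = \left(h + F\right) - 19 = \left(F + h\right) - 19 = -19 + F + h$)
$- \frac{620199}{q{\left(J{\left(r{\left(1 \right)},-22 \right)},I \right)}} = - \frac{620199}{-19 + 114 - 22} = - \frac{620199}{73}$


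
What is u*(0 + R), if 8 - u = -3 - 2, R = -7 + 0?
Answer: -91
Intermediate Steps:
R = -7
u = 13 (u = 8 - (-3 - 2) = 8 - 1*(-5) = 8 + 5 = 13)
u*(0 + R) = 13*(0 - 7) = 13*(-7) = -91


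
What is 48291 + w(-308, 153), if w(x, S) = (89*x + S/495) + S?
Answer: 1156777/55 ≈ 21032.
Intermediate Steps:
w(x, S) = 89*x + 496*S/495 (w(x, S) = (89*x + S/495) + S = 89*x + 496*S/495)
48291 + w(-308, 153) = 48291 + (89*(-308) + (496/495)*153) = 48291 + (-27412 + 8432/55) = 48291 - 1499228/55 = 1156777/55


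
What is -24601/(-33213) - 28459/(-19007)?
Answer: 1412799974/631279491 ≈ 2.2380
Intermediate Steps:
-24601/(-33213) - 28459/(-19007) = -24601*(-1/33213) - 28459*(-1/19007) = 24601/33213 + 28459/19007 = 1412799974/631279491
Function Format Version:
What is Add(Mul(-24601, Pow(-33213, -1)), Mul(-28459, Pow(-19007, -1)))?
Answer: Rational(1412799974, 631279491) ≈ 2.2380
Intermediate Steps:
Add(Mul(-24601, Pow(-33213, -1)), Mul(-28459, Pow(-19007, -1))) = Add(Mul(-24601, Rational(-1, 33213)), Mul(-28459, Rational(-1, 19007))) = Add(Rational(24601, 33213), Rational(28459, 19007)) = Rational(1412799974, 631279491)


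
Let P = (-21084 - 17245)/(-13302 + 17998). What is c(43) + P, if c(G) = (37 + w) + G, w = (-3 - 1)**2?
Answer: 412487/4696 ≈ 87.838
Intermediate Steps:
w = 16 (w = (-4)**2 = 16)
c(G) = 53 + G (c(G) = (37 + 16) + G = 53 + G)
P = -38329/4696 ≈ -8.1620
c(43) + P = (53 + 43) - 38329/4696 = 96 - 38329/4696 = 412487/4696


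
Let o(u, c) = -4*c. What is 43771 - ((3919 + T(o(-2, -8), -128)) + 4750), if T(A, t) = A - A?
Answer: 35102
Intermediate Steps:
T(A, t) = 0
43771 - ((3919 + T(o(-2, -8), -128)) + 4750) = 43771 - ((3919 + 0) + 4750) = 43771 - (3919 + 4750) = 43771 - 1*8669 = 43771 - 8669 = 35102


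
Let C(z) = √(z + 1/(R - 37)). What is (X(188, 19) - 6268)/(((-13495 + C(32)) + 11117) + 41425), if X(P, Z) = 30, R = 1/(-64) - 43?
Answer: -1247348527506/7807825734481 + 74856*√5825422/7807825734481 ≈ -0.15973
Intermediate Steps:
R = -2753/64 (R = -1/64 - 43 = -2753/64 ≈ -43.016)
C(z) = √(-64/5121 + z) (C(z) = √(z + 1/(-2753/64 - 37)) = √(z + 1/(-5121/64)) = √(z - 64/5121) = √(-64/5121 + z))
(X(188, 19) - 6268)/(((-13495 + C(32)) + 11117) + 41425) = (30 - 6268)/(((-13495 + √(-36416 + 2913849*32)/1707) + 11117) + 41425) = -6238/(((-13495 + √(-36416 + 93243168)/1707) + 11117) + 41425) = -6238/(((-13495 + √93206752/1707) + 11117) + 41425) = -6238/(((-13495 + (4*√5825422)/1707) + 11117) + 41425) = -6238/(((-13495 + 4*√5825422/1707) + 11117) + 41425) = -6238/((-2378 + 4*√5825422/1707) + 41425) = -6238/(39047 + 4*√5825422/1707)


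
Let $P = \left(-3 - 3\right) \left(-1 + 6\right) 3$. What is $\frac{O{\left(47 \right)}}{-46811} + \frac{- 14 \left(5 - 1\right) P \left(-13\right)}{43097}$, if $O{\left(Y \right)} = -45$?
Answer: $- \frac{3065117355}{2017413667} \approx -1.5193$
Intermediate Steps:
$P = -90$ ($P = \left(-6\right) 5 \cdot 3 = \left(-30\right) 3 = -90$)
$\frac{O{\left(47 \right)}}{-46811} + \frac{- 14 \left(5 - 1\right) P \left(-13\right)}{43097} = - \frac{45}{-46811} + \frac{- 14 \left(5 - 1\right) \left(-90\right) \left(-13\right)}{43097} = \left(-45\right) \left(- \frac{1}{46811}\right) + - 14 \cdot 4 \left(-90\right) \left(-13\right) \frac{1}{43097} = \frac{45}{46811} + \left(-14\right) \left(-360\right) \left(-13\right) \frac{1}{43097} = \frac{45}{46811} + 5040 \left(-13\right) \frac{1}{43097} = \frac{45}{46811} - \frac{65520}{43097} = - \frac{3065117355}{2017413667}$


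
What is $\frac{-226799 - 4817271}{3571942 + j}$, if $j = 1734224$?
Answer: $- \frac{2522035}{2653083} \approx -0.95061$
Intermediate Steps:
$\frac{-226799 - 4817271}{3571942 + j} = \frac{-226799 - 4817271}{3571942 + 1734224} = - \frac{5044070}{5306166} = \left(-5044070\right) \frac{1}{5306166} = - \frac{2522035}{2653083}$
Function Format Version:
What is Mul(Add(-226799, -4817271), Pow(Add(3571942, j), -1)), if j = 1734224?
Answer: Rational(-2522035, 2653083) ≈ -0.95061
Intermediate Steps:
Mul(Add(-226799, -4817271), Pow(Add(3571942, j), -1)) = Mul(Add(-226799, -4817271), Pow(Add(3571942, 1734224), -1)) = Mul(-5044070, Pow(5306166, -1)) = Mul(-5044070, Rational(1, 5306166)) = Rational(-2522035, 2653083)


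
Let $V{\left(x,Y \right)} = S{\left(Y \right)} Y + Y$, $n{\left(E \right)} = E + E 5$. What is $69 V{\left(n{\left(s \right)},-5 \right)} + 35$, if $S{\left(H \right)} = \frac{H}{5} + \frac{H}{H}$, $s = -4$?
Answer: $-310$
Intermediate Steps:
$n{\left(E \right)} = 6 E$ ($n{\left(E \right)} = E + 5 E = 6 E$)
$S{\left(H \right)} = 1 + \frac{H}{5}$ ($S{\left(H \right)} = H \frac{1}{5} + 1 = \frac{H}{5} + 1 = 1 + \frac{H}{5}$)
$V{\left(x,Y \right)} = Y + Y \left(1 + \frac{Y}{5}\right)$ ($V{\left(x,Y \right)} = \left(1 + \frac{Y}{5}\right) Y + Y = Y \left(1 + \frac{Y}{5}\right) + Y = Y + Y \left(1 + \frac{Y}{5}\right)$)
$69 V{\left(n{\left(s \right)},-5 \right)} + 35 = 69 \cdot \frac{1}{5} \left(-5\right) \left(10 - 5\right) + 35 = 69 \cdot \frac{1}{5} \left(-5\right) 5 + 35 = 69 \left(-5\right) + 35 = -345 + 35 = -310$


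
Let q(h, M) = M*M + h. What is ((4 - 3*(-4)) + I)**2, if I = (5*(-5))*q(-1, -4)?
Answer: 128881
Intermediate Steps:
q(h, M) = h + M**2 (q(h, M) = M**2 + h = h + M**2)
I = -375 (I = (5*(-5))*(-1 + (-4)**2) = -25*(-1 + 16) = -25*15 = -375)
((4 - 3*(-4)) + I)**2 = ((4 - 3*(-4)) - 375)**2 = ((4 + 12) - 375)**2 = (16 - 375)**2 = (-359)**2 = 128881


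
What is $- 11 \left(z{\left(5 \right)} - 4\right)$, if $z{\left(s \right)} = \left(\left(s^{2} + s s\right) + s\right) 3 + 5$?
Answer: $-1826$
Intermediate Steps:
$z{\left(s \right)} = 5 + 3 s + 6 s^{2}$ ($z{\left(s \right)} = \left(\left(s^{2} + s^{2}\right) + s\right) 3 + 5 = \left(2 s^{2} + s\right) 3 + 5 = \left(s + 2 s^{2}\right) 3 + 5 = \left(3 s + 6 s^{2}\right) + 5 = 5 + 3 s + 6 s^{2}$)
$- 11 \left(z{\left(5 \right)} - 4\right) = - 11 \left(\left(5 + 3 \cdot 5 + 6 \cdot 5^{2}\right) - 4\right) = - 11 \left(\left(5 + 15 + 6 \cdot 25\right) - 4\right) = - 11 \left(\left(5 + 15 + 150\right) - 4\right) = - 11 \left(170 - 4\right) = \left(-11\right) 166 = -1826$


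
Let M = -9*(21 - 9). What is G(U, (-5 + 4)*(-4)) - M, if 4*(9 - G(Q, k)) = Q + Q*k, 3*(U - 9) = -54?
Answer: 513/4 ≈ 128.25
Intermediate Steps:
U = -9 (U = 9 + (⅓)*(-54) = 9 - 18 = -9)
M = -108 (M = -9*12 = -108)
G(Q, k) = 9 - Q/4 - Q*k/4 (G(Q, k) = 9 - (Q + Q*k)/4 = 9 + (-Q/4 - Q*k/4) = 9 - Q/4 - Q*k/4)
G(U, (-5 + 4)*(-4)) - M = (9 - ¼*(-9) - ¼*(-9)*(-5 + 4)*(-4)) - 1*(-108) = (9 + 9/4 - ¼*(-9)*(-1*(-4))) + 108 = (9 + 9/4 - ¼*(-9)*4) + 108 = (9 + 9/4 + 9) + 108 = 81/4 + 108 = 513/4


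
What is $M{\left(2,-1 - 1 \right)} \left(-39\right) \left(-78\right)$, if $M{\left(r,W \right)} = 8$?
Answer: $24336$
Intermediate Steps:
$M{\left(2,-1 - 1 \right)} \left(-39\right) \left(-78\right) = 8 \left(-39\right) \left(-78\right) = \left(-312\right) \left(-78\right) = 24336$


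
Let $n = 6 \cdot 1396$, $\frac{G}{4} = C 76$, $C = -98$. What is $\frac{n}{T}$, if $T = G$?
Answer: $- \frac{1047}{3724} \approx -0.28115$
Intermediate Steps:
$G = -29792$ ($G = 4 \left(\left(-98\right) 76\right) = 4 \left(-7448\right) = -29792$)
$T = -29792$
$n = 8376$
$\frac{n}{T} = \frac{8376}{-29792} = 8376 \left(- \frac{1}{29792}\right) = - \frac{1047}{3724}$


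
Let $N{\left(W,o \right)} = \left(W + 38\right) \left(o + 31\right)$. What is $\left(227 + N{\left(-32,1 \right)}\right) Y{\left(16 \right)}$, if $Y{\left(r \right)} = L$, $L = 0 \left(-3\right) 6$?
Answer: $0$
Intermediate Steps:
$N{\left(W,o \right)} = \left(31 + o\right) \left(38 + W\right)$ ($N{\left(W,o \right)} = \left(38 + W\right) \left(31 + o\right) = \left(31 + o\right) \left(38 + W\right)$)
$L = 0$ ($L = 0 \cdot 6 = 0$)
$Y{\left(r \right)} = 0$
$\left(227 + N{\left(-32,1 \right)}\right) Y{\left(16 \right)} = \left(227 + \left(1178 + 31 \left(-32\right) + 38 \cdot 1 - 32\right)\right) 0 = \left(227 + \left(1178 - 992 + 38 - 32\right)\right) 0 = \left(227 + 192\right) 0 = 419 \cdot 0 = 0$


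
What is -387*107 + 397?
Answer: -41012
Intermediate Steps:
-387*107 + 397 = -41409 + 397 = -41012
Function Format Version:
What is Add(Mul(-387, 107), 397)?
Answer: -41012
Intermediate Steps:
Add(Mul(-387, 107), 397) = Add(-41409, 397) = -41012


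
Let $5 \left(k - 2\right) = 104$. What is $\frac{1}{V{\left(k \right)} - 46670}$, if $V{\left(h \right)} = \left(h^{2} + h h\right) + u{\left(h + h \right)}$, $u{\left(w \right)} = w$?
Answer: $- \frac{25}{1139618} \approx -2.1937 \cdot 10^{-5}$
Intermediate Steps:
$k = \frac{114}{5}$ ($k = 2 + \frac{1}{5} \cdot 104 = 2 + \frac{104}{5} = \frac{114}{5} \approx 22.8$)
$V{\left(h \right)} = 2 h + 2 h^{2}$ ($V{\left(h \right)} = \left(h^{2} + h h\right) + \left(h + h\right) = \left(h^{2} + h^{2}\right) + 2 h = 2 h^{2} + 2 h = 2 h + 2 h^{2}$)
$\frac{1}{V{\left(k \right)} - 46670} = \frac{1}{2 \cdot \frac{114}{5} \left(1 + \frac{114}{5}\right) - 46670} = \frac{1}{2 \cdot \frac{114}{5} \cdot \frac{119}{5} - 46670} = \frac{1}{\frac{27132}{25} - 46670} = \frac{1}{- \frac{1139618}{25}} = - \frac{25}{1139618}$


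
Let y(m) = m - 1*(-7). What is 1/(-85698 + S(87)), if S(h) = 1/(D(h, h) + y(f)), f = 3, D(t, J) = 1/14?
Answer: -141/12083404 ≈ -1.1669e-5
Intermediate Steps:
D(t, J) = 1/14
y(m) = 7 + m (y(m) = m + 7 = 7 + m)
S(h) = 14/141 (S(h) = 1/(1/14 + (7 + 3)) = 1/(1/14 + 10) = 1/(141/14) = 14/141)
1/(-85698 + S(87)) = 1/(-85698 + 14/141) = 1/(-12083404/141) = -141/12083404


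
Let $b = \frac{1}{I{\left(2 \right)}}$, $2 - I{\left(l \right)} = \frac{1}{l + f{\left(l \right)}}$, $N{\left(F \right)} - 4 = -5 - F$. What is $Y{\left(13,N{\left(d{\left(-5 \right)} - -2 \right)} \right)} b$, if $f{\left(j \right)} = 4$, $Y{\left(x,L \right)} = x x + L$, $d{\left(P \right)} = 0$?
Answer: $\frac{996}{11} \approx 90.545$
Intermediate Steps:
$N{\left(F \right)} = -1 - F$ ($N{\left(F \right)} = 4 - \left(5 + F\right) = -1 - F$)
$Y{\left(x,L \right)} = L + x^{2}$ ($Y{\left(x,L \right)} = x^{2} + L = L + x^{2}$)
$I{\left(l \right)} = 2 - \frac{1}{4 + l}$ ($I{\left(l \right)} = 2 - \frac{1}{l + 4} = 2 - \frac{1}{4 + l}$)
$b = \frac{6}{11}$ ($b = \frac{1}{\frac{1}{4 + 2} \left(7 + 2 \cdot 2\right)} = \frac{1}{\frac{1}{6} \left(7 + 4\right)} = \frac{1}{\frac{1}{6} \cdot 11} = \frac{1}{\frac{11}{6}} = \frac{6}{11} \approx 0.54545$)
$Y{\left(13,N{\left(d{\left(-5 \right)} - -2 \right)} \right)} b = \left(\left(-1 - \left(0 - -2\right)\right) + 13^{2}\right) \frac{6}{11} = \left(\left(-1 - \left(0 + 2\right)\right) + 169\right) \frac{6}{11} = \left(\left(-1 - 2\right) + 169\right) \frac{6}{11} = \left(-3 + 169\right) \frac{6}{11} = 166 \cdot \frac{6}{11} = \frac{996}{11}$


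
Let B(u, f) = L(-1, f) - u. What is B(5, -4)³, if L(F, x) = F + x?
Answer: -1000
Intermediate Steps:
B(u, f) = -1 + f - u (B(u, f) = (-1 + f) - u = -1 + f - u)
B(5, -4)³ = (-1 - 4 - 1*5)³ = (-1 - 4 - 5)³ = (-10)³ = -1000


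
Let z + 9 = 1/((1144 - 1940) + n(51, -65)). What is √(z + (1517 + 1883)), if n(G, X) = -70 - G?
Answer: √2851453682/917 ≈ 58.232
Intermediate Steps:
z = -8254/917 (z = -9 + 1/((1144 - 1940) + (-70 - 1*51)) = -9 + 1/(-796 + (-70 - 51)) = -9 + 1/(-796 - 121) = -9 + 1/(-917) = -9 - 1/917 = -8254/917 ≈ -9.0011)
√(z + (1517 + 1883)) = √(-8254/917 + (1517 + 1883)) = √(-8254/917 + 3400) = √(3109546/917) = √2851453682/917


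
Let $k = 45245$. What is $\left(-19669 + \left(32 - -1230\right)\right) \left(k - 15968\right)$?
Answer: $-538901739$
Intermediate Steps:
$\left(-19669 + \left(32 - -1230\right)\right) \left(k - 15968\right) = \left(-19669 + \left(32 - -1230\right)\right) \left(45245 - 15968\right) = \left(-19669 + \left(32 + 1230\right)\right) 29277 = \left(-19669 + 1262\right) 29277 = \left(-18407\right) 29277 = -538901739$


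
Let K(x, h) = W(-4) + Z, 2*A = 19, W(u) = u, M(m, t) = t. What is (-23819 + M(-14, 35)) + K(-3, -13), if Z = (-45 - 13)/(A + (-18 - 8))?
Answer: -784888/33 ≈ -23785.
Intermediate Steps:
A = 19/2 (A = (1/2)*19 = 19/2 ≈ 9.5000)
Z = 116/33 (Z = (-45 - 13)/(19/2 + (-18 - 8)) = -58/(19/2 - 26) = -58/(-33/2) = -58*(-2/33) = 116/33 ≈ 3.5152)
K(x, h) = -16/33 (K(x, h) = -4 + 116/33 = -16/33)
(-23819 + M(-14, 35)) + K(-3, -13) = (-23819 + 35) - 16/33 = -23784 - 16/33 = -784888/33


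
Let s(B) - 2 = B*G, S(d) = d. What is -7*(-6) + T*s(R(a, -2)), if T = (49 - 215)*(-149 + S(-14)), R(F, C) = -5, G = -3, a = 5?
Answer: 460028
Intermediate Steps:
s(B) = 2 - 3*B (s(B) = 2 + B*(-3) = 2 - 3*B)
T = 27058 (T = (49 - 215)*(-149 - 14) = -166*(-163) = 27058)
-7*(-6) + T*s(R(a, -2)) = -7*(-6) + 27058*(2 - 3*(-5)) = 42 + 27058*(2 + 15) = 42 + 27058*17 = 42 + 459986 = 460028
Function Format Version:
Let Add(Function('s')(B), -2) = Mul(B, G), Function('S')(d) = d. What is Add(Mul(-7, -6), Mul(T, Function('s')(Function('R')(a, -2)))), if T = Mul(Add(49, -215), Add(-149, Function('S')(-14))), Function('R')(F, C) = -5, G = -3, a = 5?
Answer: 460028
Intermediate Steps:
Function('s')(B) = Add(2, Mul(-3, B)) (Function('s')(B) = Add(2, Mul(B, -3)) = Add(2, Mul(-3, B)))
T = 27058 (T = Mul(Add(49, -215), Add(-149, -14)) = Mul(-166, -163) = 27058)
Add(Mul(-7, -6), Mul(T, Function('s')(Function('R')(a, -2)))) = Add(Mul(-7, -6), Mul(27058, Add(2, Mul(-3, -5)))) = Add(42, Mul(27058, Add(2, 15))) = Add(42, Mul(27058, 17)) = Add(42, 459986) = 460028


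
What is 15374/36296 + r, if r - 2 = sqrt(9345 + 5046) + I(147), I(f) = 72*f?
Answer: 192122415/18148 + 3*sqrt(1599) ≈ 10706.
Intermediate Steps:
r = 10586 + 3*sqrt(1599) (r = 2 + (sqrt(9345 + 5046) + 72*147) = 2 + (sqrt(14391) + 10584) = 2 + (3*sqrt(1599) + 10584) = 2 + (10584 + 3*sqrt(1599)) = 10586 + 3*sqrt(1599) ≈ 10706.)
15374/36296 + r = 15374/36296 + (10586 + 3*sqrt(1599)) = 15374*(1/36296) + (10586 + 3*sqrt(1599)) = 7687/18148 + (10586 + 3*sqrt(1599)) = 192122415/18148 + 3*sqrt(1599)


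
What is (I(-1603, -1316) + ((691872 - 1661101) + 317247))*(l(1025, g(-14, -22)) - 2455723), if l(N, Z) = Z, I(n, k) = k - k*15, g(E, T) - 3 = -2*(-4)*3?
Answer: 1555825846368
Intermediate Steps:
g(E, T) = 27 (g(E, T) = 3 - 2*(-4)*3 = 3 + 8*3 = 3 + 24 = 27)
I(n, k) = -14*k (I(n, k) = k - 15*k = -14*k)
(I(-1603, -1316) + ((691872 - 1661101) + 317247))*(l(1025, g(-14, -22)) - 2455723) = (-14*(-1316) + ((691872 - 1661101) + 317247))*(27 - 2455723) = (18424 + (-969229 + 317247))*(-2455696) = (18424 - 651982)*(-2455696) = -633558*(-2455696) = 1555825846368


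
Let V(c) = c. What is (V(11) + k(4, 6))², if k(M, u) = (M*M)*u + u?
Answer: 12769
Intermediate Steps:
k(M, u) = u + u*M² (k(M, u) = M²*u + u = u*M² + u = u + u*M²)
(V(11) + k(4, 6))² = (11 + 6*(1 + 4²))² = (11 + 6*(1 + 16))² = (11 + 6*17)² = (11 + 102)² = 113² = 12769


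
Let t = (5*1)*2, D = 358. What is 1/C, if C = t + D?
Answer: 1/368 ≈ 0.0027174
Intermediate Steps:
t = 10 (t = 5*2 = 10)
C = 368 (C = 10 + 358 = 368)
1/C = 1/368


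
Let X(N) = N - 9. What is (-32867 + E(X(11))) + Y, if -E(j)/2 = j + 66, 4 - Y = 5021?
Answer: -38020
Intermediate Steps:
Y = -5017 (Y = 4 - 1*5021 = 4 - 5021 = -5017)
X(N) = -9 + N
E(j) = -132 - 2*j (E(j) = -2*(j + 66) = -2*(66 + j) = -132 - 2*j)
(-32867 + E(X(11))) + Y = (-32867 + (-132 - 2*(-9 + 11))) - 5017 = (-32867 + (-132 - 2*2)) - 5017 = (-32867 + (-132 - 4)) - 5017 = (-32867 - 136) - 5017 = -33003 - 5017 = -38020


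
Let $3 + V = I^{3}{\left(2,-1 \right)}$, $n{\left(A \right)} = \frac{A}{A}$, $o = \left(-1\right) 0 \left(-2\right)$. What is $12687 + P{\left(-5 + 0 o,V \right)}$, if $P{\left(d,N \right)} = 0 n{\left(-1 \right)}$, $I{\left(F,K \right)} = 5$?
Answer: $12687$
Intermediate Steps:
$o = 0$ ($o = 0 \left(-2\right) = 0$)
$n{\left(A \right)} = 1$
$V = 122$ ($V = -3 + 5^{3} = -3 + 125 = 122$)
$P{\left(d,N \right)} = 0$ ($P{\left(d,N \right)} = 0 \cdot 1 = 0$)
$12687 + P{\left(-5 + 0 o,V \right)} = 12687 + 0 = 12687$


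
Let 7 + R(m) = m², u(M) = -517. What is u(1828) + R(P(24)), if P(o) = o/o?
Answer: -523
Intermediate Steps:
P(o) = 1
R(m) = -7 + m²
u(1828) + R(P(24)) = -517 + (-7 + 1²) = -517 + (-7 + 1) = -517 - 6 = -523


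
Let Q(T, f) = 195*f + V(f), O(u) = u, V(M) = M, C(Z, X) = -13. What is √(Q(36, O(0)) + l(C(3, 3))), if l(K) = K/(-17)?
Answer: √221/17 ≈ 0.87447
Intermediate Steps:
l(K) = -K/17 (l(K) = K*(-1/17) = -K/17)
Q(T, f) = 196*f (Q(T, f) = 195*f + f = 196*f)
√(Q(36, O(0)) + l(C(3, 3))) = √(196*0 - 1/17*(-13)) = √(0 + 13/17) = √(13/17) = √221/17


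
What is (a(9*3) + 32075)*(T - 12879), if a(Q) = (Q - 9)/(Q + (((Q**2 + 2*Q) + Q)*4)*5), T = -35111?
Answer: -2775320583730/1803 ≈ -1.5393e+9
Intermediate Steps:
a(Q) = (-9 + Q)/(20*Q**2 + 61*Q) (a(Q) = (-9 + Q)/(Q + ((Q**2 + 3*Q)*4)*5) = (-9 + Q)/(Q + (4*Q**2 + 12*Q)*5) = (-9 + Q)/(Q + (20*Q**2 + 60*Q)) = (-9 + Q)/(20*Q**2 + 61*Q))
(a(9*3) + 32075)*(T - 12879) = ((-9 + 9*3)/(((9*3))*(61 + 20*(9*3))) + 32075)*(-35111 - 12879) = ((-9 + 27)/(27*(61 + 20*27)) + 32075)*(-47990) = ((1/27)*18/(61 + 540) + 32075)*(-47990) = ((1/27)*18/601 + 32075)*(-47990) = ((1/27)*(1/601)*18 + 32075)*(-47990) = (2/1803 + 32075)*(-47990) = (57831227/1803)*(-47990) = -2775320583730/1803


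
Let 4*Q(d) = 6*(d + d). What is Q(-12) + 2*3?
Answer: -30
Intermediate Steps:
Q(d) = 3*d (Q(d) = (6*(d + d))/4 = (6*(2*d))/4 = (12*d)/4 = 3*d)
Q(-12) + 2*3 = 3*(-12) + 2*3 = -36 + 6 = -30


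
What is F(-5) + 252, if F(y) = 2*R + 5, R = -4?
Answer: 249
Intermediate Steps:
F(y) = -3 (F(y) = 2*(-4) + 5 = -8 + 5 = -3)
F(-5) + 252 = -3 + 252 = 249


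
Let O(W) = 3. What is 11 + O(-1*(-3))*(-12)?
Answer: -25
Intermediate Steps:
11 + O(-1*(-3))*(-12) = 11 + 3*(-12) = 11 - 36 = -25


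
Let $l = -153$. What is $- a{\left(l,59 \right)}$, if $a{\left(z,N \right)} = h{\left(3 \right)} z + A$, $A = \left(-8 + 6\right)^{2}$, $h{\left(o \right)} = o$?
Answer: $455$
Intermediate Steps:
$A = 4$ ($A = \left(-2\right)^{2} = 4$)
$a{\left(z,N \right)} = 4 + 3 z$ ($a{\left(z,N \right)} = 3 z + 4 = 4 + 3 z$)
$- a{\left(l,59 \right)} = - (4 + 3 \left(-153\right)) = - (4 - 459) = \left(-1\right) \left(-455\right) = 455$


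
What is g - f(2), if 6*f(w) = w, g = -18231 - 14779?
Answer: -99031/3 ≈ -33010.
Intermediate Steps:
g = -33010
f(w) = w/6
g - f(2) = -33010 - 2/6 = -33010 - 1*⅓ = -33010 - ⅓ = -99031/3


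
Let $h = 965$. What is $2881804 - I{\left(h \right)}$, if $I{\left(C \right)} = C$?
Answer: $2880839$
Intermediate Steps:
$2881804 - I{\left(h \right)} = 2881804 - 965 = 2880839$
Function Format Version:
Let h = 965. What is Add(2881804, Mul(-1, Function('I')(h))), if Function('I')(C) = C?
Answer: 2880839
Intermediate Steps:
Add(2881804, Mul(-1, Function('I')(h))) = Add(2881804, Mul(-1, 965)) = Add(2881804, -965) = 2880839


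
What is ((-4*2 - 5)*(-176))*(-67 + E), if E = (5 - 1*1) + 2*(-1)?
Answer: -148720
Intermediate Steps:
E = 2 (E = (5 - 1) - 2 = 4 - 2 = 2)
((-4*2 - 5)*(-176))*(-67 + E) = ((-4*2 - 5)*(-176))*(-67 + 2) = ((-8 - 5)*(-176))*(-65) = -13*(-176)*(-65) = 2288*(-65) = -148720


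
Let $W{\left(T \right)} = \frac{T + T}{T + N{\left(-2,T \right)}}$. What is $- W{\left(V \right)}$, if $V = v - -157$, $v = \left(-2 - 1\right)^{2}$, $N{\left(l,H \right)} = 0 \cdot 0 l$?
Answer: $-2$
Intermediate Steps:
$N{\left(l,H \right)} = 0$ ($N{\left(l,H \right)} = 0 l = 0$)
$v = 9$ ($v = \left(-3\right)^{2} = 9$)
$V = 166$ ($V = 9 - -157 = 9 + 157 = 166$)
$W{\left(T \right)} = 2$ ($W{\left(T \right)} = \frac{T + T}{T + 0} = \frac{2 T}{T} = 2$)
$- W{\left(V \right)} = \left(-1\right) 2 = -2$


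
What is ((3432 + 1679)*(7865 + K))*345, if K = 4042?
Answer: 20995553565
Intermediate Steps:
((3432 + 1679)*(7865 + K))*345 = ((3432 + 1679)*(7865 + 4042))*345 = (5111*11907)*345 = 60856677*345 = 20995553565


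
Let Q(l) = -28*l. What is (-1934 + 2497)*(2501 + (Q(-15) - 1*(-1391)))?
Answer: 2427656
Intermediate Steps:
(-1934 + 2497)*(2501 + (Q(-15) - 1*(-1391))) = (-1934 + 2497)*(2501 + (-28*(-15) - 1*(-1391))) = 563*(2501 + (420 + 1391)) = 563*(2501 + 1811) = 563*4312 = 2427656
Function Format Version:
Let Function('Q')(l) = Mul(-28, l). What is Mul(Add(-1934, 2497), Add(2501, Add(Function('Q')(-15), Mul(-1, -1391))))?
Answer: 2427656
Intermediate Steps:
Mul(Add(-1934, 2497), Add(2501, Add(Function('Q')(-15), Mul(-1, -1391)))) = Mul(Add(-1934, 2497), Add(2501, Add(Mul(-28, -15), Mul(-1, -1391)))) = Mul(563, Add(2501, Add(420, 1391))) = Mul(563, Add(2501, 1811)) = Mul(563, 4312) = 2427656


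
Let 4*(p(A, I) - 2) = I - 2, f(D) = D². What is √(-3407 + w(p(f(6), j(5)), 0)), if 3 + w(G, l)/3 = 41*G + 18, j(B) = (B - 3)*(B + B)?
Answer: 5*I*√410/2 ≈ 50.621*I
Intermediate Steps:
j(B) = 2*B*(-3 + B) (j(B) = (-3 + B)*(2*B) = 2*B*(-3 + B))
p(A, I) = 3/2 + I/4 (p(A, I) = 2 + (I - 2)/4 = 2 + (-2 + I)/4 = 2 + (-½ + I/4) = 3/2 + I/4)
w(G, l) = 45 + 123*G (w(G, l) = -9 + 3*(41*G + 18) = -9 + 3*(18 + 41*G) = -9 + (54 + 123*G) = 45 + 123*G)
√(-3407 + w(p(f(6), j(5)), 0)) = √(-3407 + (45 + 123*(3/2 + (2*5*(-3 + 5))/4))) = √(-3407 + (45 + 123*(3/2 + (2*5*2)/4))) = √(-3407 + (45 + 123*(3/2 + (¼)*20))) = √(-3407 + (45 + 123*(3/2 + 5))) = √(-3407 + (45 + 123*(13/2))) = √(-3407 + (45 + 1599/2)) = √(-3407 + 1689/2) = √(-5125/2) = 5*I*√410/2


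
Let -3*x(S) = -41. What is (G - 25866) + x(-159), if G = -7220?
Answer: -99217/3 ≈ -33072.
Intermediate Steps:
x(S) = 41/3 (x(S) = -1/3*(-41) = 41/3)
(G - 25866) + x(-159) = (-7220 - 25866) + 41/3 = -33086 + 41/3 = -99217/3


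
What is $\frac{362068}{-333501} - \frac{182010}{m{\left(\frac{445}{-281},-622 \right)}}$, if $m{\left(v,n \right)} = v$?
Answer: $\frac{487333833130}{4240227} \approx 1.1493 \cdot 10^{5}$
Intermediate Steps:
$\frac{362068}{-333501} - \frac{182010}{m{\left(\frac{445}{-281},-622 \right)}} = \frac{362068}{-333501} - \frac{182010}{445 \frac{1}{-281}} = 362068 \left(- \frac{1}{333501}\right) - \frac{182010}{445 \left(- \frac{1}{281}\right)} = - \frac{51724}{47643} - \frac{182010}{- \frac{445}{281}} = - \frac{51724}{47643} - - \frac{10228962}{89} = - \frac{51724}{47643} + \frac{10228962}{89} = \frac{487333833130}{4240227}$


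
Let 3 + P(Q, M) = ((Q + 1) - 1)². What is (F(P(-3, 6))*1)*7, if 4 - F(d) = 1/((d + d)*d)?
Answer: 2009/72 ≈ 27.903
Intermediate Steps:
P(Q, M) = -3 + Q² (P(Q, M) = -3 + ((Q + 1) - 1)² = -3 + ((1 + Q) - 1)² = -3 + Q²)
F(d) = 4 - 1/(2*d²) (F(d) = 4 - 1/((d + d)*d) = 4 - 1/((2*d)*d) = 4 - 1/(2*d)/d = 4 - 1/(2*d²))
(F(P(-3, 6))*1)*7 = ((4 - 1/(2*(-3 + (-3)²)²))*1)*7 = ((4 - 1/(2*(-3 + 9)²))*1)*7 = ((4 - ½/6²)*1)*7 = ((4 - ½*1/36)*1)*7 = ((4 - 1/72)*1)*7 = ((287/72)*1)*7 = (287/72)*7 = 2009/72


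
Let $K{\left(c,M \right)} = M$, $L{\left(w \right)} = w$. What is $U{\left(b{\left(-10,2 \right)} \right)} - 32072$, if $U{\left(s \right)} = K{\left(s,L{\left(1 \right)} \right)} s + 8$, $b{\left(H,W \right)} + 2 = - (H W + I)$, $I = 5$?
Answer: $-32051$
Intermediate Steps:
$b{\left(H,W \right)} = -7 - H W$ ($b{\left(H,W \right)} = -2 - \left(H W + 5\right) = -2 - \left(5 + H W\right) = -7 - H W$)
$U{\left(s \right)} = 8 + s$ ($U{\left(s \right)} = 1 s + 8 = s + 8 = 8 + s$)
$U{\left(b{\left(-10,2 \right)} \right)} - 32072 = \left(8 - \left(7 - 20\right)\right) - 32072 = \left(8 + \left(-7 + 20\right)\right) - 32072 = \left(8 + 13\right) - 32072 = 21 - 32072 = -32051$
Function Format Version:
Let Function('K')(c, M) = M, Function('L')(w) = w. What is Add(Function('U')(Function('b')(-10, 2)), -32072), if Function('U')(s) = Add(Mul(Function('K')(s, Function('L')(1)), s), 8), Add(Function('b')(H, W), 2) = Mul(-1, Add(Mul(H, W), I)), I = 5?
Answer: -32051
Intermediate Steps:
Function('b')(H, W) = Add(-7, Mul(-1, H, W)) (Function('b')(H, W) = Add(-2, Mul(-1, Add(Mul(H, W), 5))) = Add(-2, Mul(-1, Add(5, Mul(H, W)))) = Add(-2, Add(-5, Mul(-1, H, W))) = Add(-7, Mul(-1, H, W)))
Function('U')(s) = Add(8, s) (Function('U')(s) = Add(Mul(1, s), 8) = Add(s, 8) = Add(8, s))
Add(Function('U')(Function('b')(-10, 2)), -32072) = Add(Add(8, Add(-7, Mul(-1, -10, 2))), -32072) = Add(Add(8, Add(-7, 20)), -32072) = Add(Add(8, 13), -32072) = Add(21, -32072) = -32051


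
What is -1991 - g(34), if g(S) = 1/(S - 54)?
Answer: -39819/20 ≈ -1990.9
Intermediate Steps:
g(S) = 1/(-54 + S)
-1991 - g(34) = -1991 - 1/(-54 + 34) = -1991 - 1/(-20) = -1991 - 1*(-1/20) = -1991 + 1/20 = -39819/20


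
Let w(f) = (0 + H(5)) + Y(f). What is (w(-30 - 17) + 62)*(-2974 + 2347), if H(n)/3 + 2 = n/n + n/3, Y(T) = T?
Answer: -10659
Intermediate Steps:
H(n) = -3 + n (H(n) = -6 + 3*(n/n + n/3) = -6 + 3*(1 + n*(1/3)) = -6 + 3*(1 + n/3) = -6 + (3 + n) = -3 + n)
w(f) = 2 + f (w(f) = (0 + (-3 + 5)) + f = (0 + 2) + f = 2 + f)
(w(-30 - 17) + 62)*(-2974 + 2347) = ((2 + (-30 - 17)) + 62)*(-2974 + 2347) = ((2 - 47) + 62)*(-627) = (-45 + 62)*(-627) = 17*(-627) = -10659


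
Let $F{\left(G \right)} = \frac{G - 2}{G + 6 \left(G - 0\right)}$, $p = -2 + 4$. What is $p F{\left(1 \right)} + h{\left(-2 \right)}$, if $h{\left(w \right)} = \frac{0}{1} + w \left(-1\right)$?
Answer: $\frac{12}{7} \approx 1.7143$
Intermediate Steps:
$p = 2$
$F{\left(G \right)} = \frac{-2 + G}{7 G}$ ($F{\left(G \right)} = \frac{-2 + G}{G + 6 \left(G + 0\right)} = \frac{-2 + G}{G + 6 G} = \frac{-2 + G}{7 G}$)
$h{\left(w \right)} = - w$ ($h{\left(w \right)} = 0 \cdot 1 - w = 0 - w = - w$)
$p F{\left(1 \right)} + h{\left(-2 \right)} = 2 \frac{-2 + 1}{7 \cdot 1} - -2 = 2 \cdot \frac{1}{7} \cdot 1 \left(-1\right) + 2 = 2 \left(- \frac{1}{7}\right) + 2 = - \frac{2}{7} + 2 = \frac{12}{7}$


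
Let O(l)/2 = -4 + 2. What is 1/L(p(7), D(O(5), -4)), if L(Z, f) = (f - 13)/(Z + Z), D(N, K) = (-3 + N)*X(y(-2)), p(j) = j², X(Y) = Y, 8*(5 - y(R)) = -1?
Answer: -784/391 ≈ -2.0051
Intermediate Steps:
O(l) = -4 (O(l) = 2*(-4 + 2) = 2*(-2) = -4)
y(R) = 41/8 (y(R) = 5 - ⅛*(-1) = 5 + ⅛ = 41/8)
D(N, K) = -123/8 + 41*N/8 (D(N, K) = (-3 + N)*(41/8) = -123/8 + 41*N/8)
L(Z, f) = (-13 + f)/(2*Z) (L(Z, f) = (-13 + f)/((2*Z)) = (-13 + f)*(1/(2*Z)) = (-13 + f)/(2*Z))
1/L(p(7), D(O(5), -4)) = 1/((-13 + (-123/8 + (41/8)*(-4)))/(2*(7²))) = 1/((½)*(-13 + (-123/8 - 41/2))/49) = 1/((½)*(1/49)*(-13 - 287/8)) = 1/((½)*(1/49)*(-391/8)) = 1/(-391/784) = -784/391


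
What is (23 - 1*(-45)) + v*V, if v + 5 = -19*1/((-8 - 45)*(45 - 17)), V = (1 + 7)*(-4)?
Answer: 84436/371 ≈ 227.59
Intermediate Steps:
V = -32 (V = 8*(-4) = -32)
v = -7401/1484 (v = -5 - 19*1/((-8 - 45)*(45 - 17)) = -5 - 19/((-53*28)) = -5 - 19/(-1484) = -5 - 19*(-1/1484) = -5 + 19/1484 = -7401/1484 ≈ -4.9872)
(23 - 1*(-45)) + v*V = (23 - 1*(-45)) - 7401/1484*(-32) = (23 + 45) + 59208/371 = 68 + 59208/371 = 84436/371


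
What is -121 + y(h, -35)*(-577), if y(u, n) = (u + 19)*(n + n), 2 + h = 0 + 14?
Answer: 1251969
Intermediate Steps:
h = 12 (h = -2 + (0 + 14) = -2 + 14 = 12)
y(u, n) = 2*n*(19 + u) (y(u, n) = (19 + u)*(2*n) = 2*n*(19 + u))
-121 + y(h, -35)*(-577) = -121 + (2*(-35)*(19 + 12))*(-577) = -121 + (2*(-35)*31)*(-577) = -121 - 2170*(-577) = -121 + 1252090 = 1251969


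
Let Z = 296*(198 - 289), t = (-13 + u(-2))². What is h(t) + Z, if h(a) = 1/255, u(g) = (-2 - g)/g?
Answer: -6868679/255 ≈ -26936.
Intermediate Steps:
u(g) = (-2 - g)/g
t = 169 (t = (-13 + (-2 - 1*(-2))/(-2))² = (-13 - (-2 + 2)/2)² = (-13 - ½*0)² = (-13 + 0)² = (-13)² = 169)
h(a) = 1/255
Z = -26936 (Z = 296*(-91) = -26936)
h(t) + Z = 1/255 - 26936 = -6868679/255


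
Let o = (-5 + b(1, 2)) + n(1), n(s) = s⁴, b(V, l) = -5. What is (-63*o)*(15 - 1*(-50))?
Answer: 36855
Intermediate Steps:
o = -9 (o = (-5 - 5) + 1⁴ = -10 + 1 = -9)
(-63*o)*(15 - 1*(-50)) = (-63*(-9))*(15 - 1*(-50)) = 567*(15 + 50) = 567*65 = 36855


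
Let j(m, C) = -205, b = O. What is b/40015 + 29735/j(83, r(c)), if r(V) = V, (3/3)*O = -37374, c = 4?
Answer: -239501539/1640615 ≈ -145.98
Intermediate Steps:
O = -37374
b = -37374
b/40015 + 29735/j(83, r(c)) = -37374/40015 + 29735/(-205) = -37374*1/40015 + 29735*(-1/205) = -37374/40015 - 5947/41 = -239501539/1640615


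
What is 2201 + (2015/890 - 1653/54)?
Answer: 1740295/801 ≈ 2172.7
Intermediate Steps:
2201 + (2015/890 - 1653/54) = 2201 + (2015*(1/890) - 1653*1/54) = 2201 + (403/178 - 551/18) = 2201 - 22706/801 = 1740295/801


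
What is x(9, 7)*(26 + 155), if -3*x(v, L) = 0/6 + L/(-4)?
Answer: 1267/12 ≈ 105.58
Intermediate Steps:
x(v, L) = L/12 (x(v, L) = -(0/6 + L/(-4))/3 = -(0*(1/6) + L*(-1/4))/3 = -(0 - L/4)/3 = -(-1)*L/12 = L/12)
x(9, 7)*(26 + 155) = ((1/12)*7)*(26 + 155) = (7/12)*181 = 1267/12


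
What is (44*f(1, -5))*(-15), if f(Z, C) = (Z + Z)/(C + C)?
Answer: 132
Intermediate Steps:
f(Z, C) = Z/C (f(Z, C) = (2*Z)/((2*C)) = (2*Z)*(1/(2*C)) = Z/C)
(44*f(1, -5))*(-15) = (44*(1/(-5)))*(-15) = (44*(1*(-1/5)))*(-15) = (44*(-1/5))*(-15) = -44/5*(-15) = 132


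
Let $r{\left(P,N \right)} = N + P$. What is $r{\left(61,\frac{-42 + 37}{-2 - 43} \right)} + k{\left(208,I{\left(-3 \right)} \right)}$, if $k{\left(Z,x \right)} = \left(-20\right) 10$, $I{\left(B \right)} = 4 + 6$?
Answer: $- \frac{1250}{9} \approx -138.89$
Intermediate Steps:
$I{\left(B \right)} = 10$
$k{\left(Z,x \right)} = -200$
$r{\left(61,\frac{-42 + 37}{-2 - 43} \right)} + k{\left(208,I{\left(-3 \right)} \right)} = \left(\frac{-42 + 37}{-2 - 43} + 61\right) - 200 = \left(- \frac{5}{-45} + 61\right) - 200 = \left(\left(-5\right) \left(- \frac{1}{45}\right) + 61\right) - 200 = \left(\frac{1}{9} + 61\right) - 200 = \frac{550}{9} - 200 = - \frac{1250}{9}$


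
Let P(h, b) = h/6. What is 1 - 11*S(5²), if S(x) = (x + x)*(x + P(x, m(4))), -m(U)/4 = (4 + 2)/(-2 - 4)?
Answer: -48122/3 ≈ -16041.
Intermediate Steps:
m(U) = 4 (m(U) = -4*(4 + 2)/(-2 - 4) = -24/(-6) = -24*(-1)/6 = -4*(-1) = 4)
P(h, b) = h/6 (P(h, b) = h*(⅙) = h/6)
S(x) = 7*x²/3 (S(x) = (x + x)*(x + x/6) = (2*x)*(7*x/6) = 7*x²/3)
1 - 11*S(5²) = 1 - 77*(5²)²/3 = 1 - 77*25²/3 = 1 - 77*625/3 = 1 - 11*4375/3 = 1 - 48125/3 = -48122/3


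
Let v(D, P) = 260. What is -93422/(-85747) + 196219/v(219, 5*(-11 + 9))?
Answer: 16849480313/22294220 ≈ 755.78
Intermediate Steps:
-93422/(-85747) + 196219/v(219, 5*(-11 + 9)) = -93422/(-85747) + 196219/260 = -93422*(-1/85747) + 196219*(1/260) = 93422/85747 + 196219/260 = 16849480313/22294220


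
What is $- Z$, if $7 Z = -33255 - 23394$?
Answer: $\frac{56649}{7} \approx 8092.7$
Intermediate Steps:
$Z = - \frac{56649}{7}$ ($Z = \frac{-33255 - 23394}{7} = \frac{1}{7} \left(-56649\right) = - \frac{56649}{7} \approx -8092.7$)
$- Z = \left(-1\right) \left(- \frac{56649}{7}\right) = \frac{56649}{7}$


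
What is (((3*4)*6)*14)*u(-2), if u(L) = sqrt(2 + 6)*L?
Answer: -4032*sqrt(2) ≈ -5702.1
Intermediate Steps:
u(L) = 2*L*sqrt(2) (u(L) = sqrt(8)*L = (2*sqrt(2))*L = 2*L*sqrt(2))
(((3*4)*6)*14)*u(-2) = (((3*4)*6)*14)*(2*(-2)*sqrt(2)) = ((12*6)*14)*(-4*sqrt(2)) = (72*14)*(-4*sqrt(2)) = 1008*(-4*sqrt(2)) = -4032*sqrt(2)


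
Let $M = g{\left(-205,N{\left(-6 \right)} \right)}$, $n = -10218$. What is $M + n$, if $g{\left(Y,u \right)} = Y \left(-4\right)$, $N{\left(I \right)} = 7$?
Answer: $-9398$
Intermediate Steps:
$g{\left(Y,u \right)} = - 4 Y$
$M = 820$ ($M = \left(-4\right) \left(-205\right) = 820$)
$M + n = 820 - 10218 = -9398$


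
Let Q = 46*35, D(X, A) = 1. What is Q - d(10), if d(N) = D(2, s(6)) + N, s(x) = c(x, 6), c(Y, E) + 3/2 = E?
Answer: 1599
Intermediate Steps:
c(Y, E) = -3/2 + E
s(x) = 9/2 (s(x) = -3/2 + 6 = 9/2)
d(N) = 1 + N
Q = 1610
Q - d(10) = 1610 - (1 + 10) = 1610 - 1*11 = 1610 - 11 = 1599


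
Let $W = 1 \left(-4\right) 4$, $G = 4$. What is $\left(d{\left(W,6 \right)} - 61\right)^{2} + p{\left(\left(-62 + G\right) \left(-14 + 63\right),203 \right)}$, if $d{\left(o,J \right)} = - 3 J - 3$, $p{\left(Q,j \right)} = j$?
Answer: $6927$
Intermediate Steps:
$W = -16$ ($W = \left(-4\right) 4 = -16$)
$d{\left(o,J \right)} = -3 - 3 J$
$\left(d{\left(W,6 \right)} - 61\right)^{2} + p{\left(\left(-62 + G\right) \left(-14 + 63\right),203 \right)} = \left(\left(-3 - 18\right) - 61\right)^{2} + 203 = \left(-21 - 61\right)^{2} + 203 = \left(-82\right)^{2} + 203 = 6724 + 203 = 6927$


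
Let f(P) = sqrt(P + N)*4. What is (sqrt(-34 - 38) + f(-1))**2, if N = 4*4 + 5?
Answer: 248 + 96*I*sqrt(10) ≈ 248.0 + 303.58*I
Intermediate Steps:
N = 21 (N = 16 + 5 = 21)
f(P) = 4*sqrt(21 + P) (f(P) = sqrt(P + 21)*4 = sqrt(21 + P)*4 = 4*sqrt(21 + P))
(sqrt(-34 - 38) + f(-1))**2 = (sqrt(-34 - 38) + 4*sqrt(21 - 1))**2 = (sqrt(-72) + 4*sqrt(20))**2 = (6*I*sqrt(2) + 4*(2*sqrt(5)))**2 = (6*I*sqrt(2) + 8*sqrt(5))**2 = (8*sqrt(5) + 6*I*sqrt(2))**2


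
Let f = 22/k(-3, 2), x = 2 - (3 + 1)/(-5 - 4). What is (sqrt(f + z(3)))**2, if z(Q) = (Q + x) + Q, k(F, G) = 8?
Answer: 403/36 ≈ 11.194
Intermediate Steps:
x = 22/9 (x = 2 - 4/(-9) = 2 - 4*(-1)/9 = 2 - 1*(-4/9) = 2 + 4/9 = 22/9 ≈ 2.4444)
z(Q) = 22/9 + 2*Q (z(Q) = (Q + 22/9) + Q = (22/9 + Q) + Q = 22/9 + 2*Q)
f = 11/4 (f = 22/8 = 22*(1/8) = 11/4 ≈ 2.7500)
(sqrt(f + z(3)))**2 = (sqrt(11/4 + (22/9 + 2*3)))**2 = (sqrt(11/4 + (22/9 + 6)))**2 = (sqrt(11/4 + 76/9))**2 = (sqrt(403/36))**2 = (sqrt(403)/6)**2 = 403/36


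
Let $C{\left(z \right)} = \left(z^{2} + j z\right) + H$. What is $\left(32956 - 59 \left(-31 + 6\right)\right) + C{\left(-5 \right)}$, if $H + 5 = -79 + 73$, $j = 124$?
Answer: $33825$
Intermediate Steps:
$H = -11$ ($H = -5 + \left(-79 + 73\right) = -5 - 6 = -11$)
$C{\left(z \right)} = -11 + z^{2} + 124 z$ ($C{\left(z \right)} = \left(z^{2} + 124 z\right) - 11 = -11 + z^{2} + 124 z$)
$\left(32956 - 59 \left(-31 + 6\right)\right) + C{\left(-5 \right)} = \left(32956 - 59 \left(-31 + 6\right)\right) + \left(-11 + \left(-5\right)^{2} + 124 \left(-5\right)\right) = \left(32956 - -1475\right) - 606 = \left(32956 + 1475\right) - 606 = 34431 - 606 = 33825$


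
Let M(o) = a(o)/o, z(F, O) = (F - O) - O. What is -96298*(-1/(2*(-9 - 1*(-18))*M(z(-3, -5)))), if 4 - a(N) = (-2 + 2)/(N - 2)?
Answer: 337043/36 ≈ 9362.3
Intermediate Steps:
a(N) = 4 (a(N) = 4 - (-2 + 2)/(N - 2) = 4 - 0/(-2 + N) = 4 - 1*0 = 4 + 0 = 4)
z(F, O) = F - 2*O
M(o) = 4/o
-96298*(-1/(2*(-9 - 1*(-18))*M(z(-3, -5)))) = -96298*(-7/(8*(-9 - 1*(-18)))) = -96298*(-7/(8*(-9 + 18))) = -96298/((-2*9)*(4/7)) = -96298/((-72/7)) = -96298/((-18*4/7)) = -96298/(-72/7) = -96298*(-7/72) = 337043/36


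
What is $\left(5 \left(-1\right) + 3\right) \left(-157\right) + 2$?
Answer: $316$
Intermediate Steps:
$\left(5 \left(-1\right) + 3\right) \left(-157\right) + 2 = \left(-5 + 3\right) \left(-157\right) + 2 = \left(-2\right) \left(-157\right) + 2 = 314 + 2 = 316$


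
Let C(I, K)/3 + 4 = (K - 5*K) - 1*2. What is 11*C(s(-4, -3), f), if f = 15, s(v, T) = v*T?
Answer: -2178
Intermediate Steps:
s(v, T) = T*v
C(I, K) = -18 - 12*K (C(I, K) = -12 + 3*((K - 5*K) - 1*2) = -12 + 3*(-4*K - 2) = -12 + 3*(-2 - 4*K) = -12 + (-6 - 12*K) = -18 - 12*K)
11*C(s(-4, -3), f) = 11*(-18 - 12*15) = 11*(-18 - 180) = 11*(-198) = -2178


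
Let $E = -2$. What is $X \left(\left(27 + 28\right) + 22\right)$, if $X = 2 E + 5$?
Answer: $77$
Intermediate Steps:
$X = 1$ ($X = 2 \left(-2\right) + 5 = -4 + 5 = 1$)
$X \left(\left(27 + 28\right) + 22\right) = 1 \left(\left(27 + 28\right) + 22\right) = 1 \left(55 + 22\right) = 1 \cdot 77 = 77$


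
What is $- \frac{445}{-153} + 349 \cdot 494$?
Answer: $\frac{26378563}{153} \approx 1.7241 \cdot 10^{5}$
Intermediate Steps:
$- \frac{445}{-153} + 349 \cdot 494 = \left(-445\right) \left(- \frac{1}{153}\right) + 172406 = \frac{445}{153} + 172406 = \frac{26378563}{153}$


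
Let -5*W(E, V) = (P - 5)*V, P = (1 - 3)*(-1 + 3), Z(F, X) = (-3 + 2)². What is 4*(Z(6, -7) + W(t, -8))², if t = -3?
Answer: 17956/25 ≈ 718.24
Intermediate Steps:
Z(F, X) = 1 (Z(F, X) = (-1)² = 1)
P = -4 (P = -2*2 = -4)
W(E, V) = 9*V/5 (W(E, V) = -(-4 - 5)*V/5 = -(-9)*V/5 = 9*V/5)
4*(Z(6, -7) + W(t, -8))² = 4*(1 + (9/5)*(-8))² = 4*(1 - 72/5)² = 4*(-67/5)² = 4*(4489/25) = 17956/25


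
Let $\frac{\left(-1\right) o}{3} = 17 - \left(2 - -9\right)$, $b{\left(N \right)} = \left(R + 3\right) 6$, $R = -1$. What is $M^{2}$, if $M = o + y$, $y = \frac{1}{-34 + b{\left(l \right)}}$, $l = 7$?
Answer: $\frac{157609}{484} \approx 325.64$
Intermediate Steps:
$b{\left(N \right)} = 12$ ($b{\left(N \right)} = \left(-1 + 3\right) 6 = 2 \cdot 6 = 12$)
$y = - \frac{1}{22}$ ($y = \frac{1}{-34 + 12} = \frac{1}{-22} = - \frac{1}{22} \approx -0.045455$)
$o = -18$ ($o = - 3 \left(17 - \left(2 - -9\right)\right) = - 3 \left(17 - \left(2 + 9\right)\right) = - 3 \left(17 - 11\right) = \left(-3\right) 6 = -18$)
$M = - \frac{397}{22}$ ($M = -18 - \frac{1}{22} = - \frac{397}{22} \approx -18.045$)
$M^{2} = \left(- \frac{397}{22}\right)^{2} = \frac{157609}{484}$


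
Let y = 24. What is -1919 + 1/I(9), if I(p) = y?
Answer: -46055/24 ≈ -1919.0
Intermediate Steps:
I(p) = 24
-1919 + 1/I(9) = -1919 + 1/24 = -46055/24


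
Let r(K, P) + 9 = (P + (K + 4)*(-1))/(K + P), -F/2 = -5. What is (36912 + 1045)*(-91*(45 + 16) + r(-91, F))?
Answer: -17097996349/81 ≈ -2.1109e+8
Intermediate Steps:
F = 10 (F = -2*(-5) = 10)
r(K, P) = -9 + (-4 + P - K)/(K + P) (r(K, P) = -9 + (P + (K + 4)*(-1))/(K + P) = -9 + (P + (4 + K)*(-1))/(K + P) = -9 + (P + (-4 - K))/(K + P) = -9 + (-4 + P - K)/(K + P))
(36912 + 1045)*(-91*(45 + 16) + r(-91, F)) = (36912 + 1045)*(-91*(45 + 16) + 2*(-2 - 5*(-91) - 4*10)/(-91 + 10)) = 37957*(-91*61 + 2*(-2 + 455 - 40)/(-81)) = 37957*(-5551 + 2*(-1/81)*413) = 37957*(-5551 - 826/81) = 37957*(-450457/81) = -17097996349/81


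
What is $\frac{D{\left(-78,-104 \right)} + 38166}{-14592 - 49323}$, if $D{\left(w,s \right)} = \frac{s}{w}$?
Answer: $- \frac{114502}{191745} \approx -0.59716$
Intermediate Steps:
$\frac{D{\left(-78,-104 \right)} + 38166}{-14592 - 49323} = \frac{- \frac{104}{-78} + 38166}{-14592 - 49323} = \frac{\left(-104\right) \left(- \frac{1}{78}\right) + 38166}{-63915} = \left(\frac{4}{3} + 38166\right) \left(- \frac{1}{63915}\right) = \frac{114502}{3} \left(- \frac{1}{63915}\right) = - \frac{114502}{191745}$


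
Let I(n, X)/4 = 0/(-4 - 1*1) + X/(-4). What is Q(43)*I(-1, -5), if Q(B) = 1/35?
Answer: ⅐ ≈ 0.14286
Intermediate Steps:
I(n, X) = -X (I(n, X) = 4*(0/(-4 - 1*1) + X/(-4)) = 4*(0/(-4 - 1) + X*(-¼)) = 4*(0/(-5) - X/4) = 4*(0*(-⅕) - X/4) = 4*(0 - X/4) = 4*(-X/4) = -X)
Q(B) = 1/35
Q(43)*I(-1, -5) = (-1*(-5))/35 = (1/35)*5 = ⅐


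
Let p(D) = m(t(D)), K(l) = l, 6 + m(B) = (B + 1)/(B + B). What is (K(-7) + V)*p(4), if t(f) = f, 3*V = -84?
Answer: 1505/8 ≈ 188.13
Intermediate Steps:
V = -28 (V = (1/3)*(-84) = -28)
m(B) = -6 + (1 + B)/(2*B) (m(B) = -6 + (B + 1)/(B + B) = -6 + (1 + B)/((2*B)) = -6 + (1 + B)*(1/(2*B)) = -6 + (1 + B)/(2*B))
p(D) = (1 - 11*D)/(2*D)
(K(-7) + V)*p(4) = (-7 - 28)*((1/2)*(1 - 11*4)/4) = -35*(1 - 44)/(2*4) = -35*(-43)/(2*4) = -35*(-43/8) = 1505/8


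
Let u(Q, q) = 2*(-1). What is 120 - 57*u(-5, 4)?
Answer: 234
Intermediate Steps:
u(Q, q) = -2
120 - 57*u(-5, 4) = 120 - 57*(-2) = 120 + 114 = 234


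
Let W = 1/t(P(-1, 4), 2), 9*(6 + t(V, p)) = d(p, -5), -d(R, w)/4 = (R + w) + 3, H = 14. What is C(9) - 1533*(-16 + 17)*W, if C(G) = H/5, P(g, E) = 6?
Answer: 2583/10 ≈ 258.30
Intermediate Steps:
d(R, w) = -12 - 4*R - 4*w (d(R, w) = -4*((R + w) + 3) = -4*(3 + R + w) = -12 - 4*R - 4*w)
t(V, p) = -46/9 - 4*p/9 (t(V, p) = -6 + (-12 - 4*p - 4*(-5))/9 = -6 + (-12 - 4*p + 20)/9 = -6 + (8 - 4*p)/9 = -6 + (8/9 - 4*p/9) = -46/9 - 4*p/9)
C(G) = 14/5
W = -⅙ (W = 1/(-46/9 - 4/9*2) = 1/(-46/9 - 8/9) = 1/(-6) = -⅙ ≈ -0.16667)
C(9) - 1533*(-16 + 17)*W = 14/5 - 1533*(-16 + 17)*(-1)/6 = 14/5 - 1533*(-1)/6 = 14/5 - 1533*(-⅙) = 14/5 + 511/2 = 2583/10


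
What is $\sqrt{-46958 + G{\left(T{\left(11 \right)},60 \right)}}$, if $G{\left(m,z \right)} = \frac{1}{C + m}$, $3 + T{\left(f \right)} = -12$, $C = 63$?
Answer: $\frac{i \sqrt{6761949}}{12} \approx 216.7 i$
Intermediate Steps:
$T{\left(f \right)} = -15$ ($T{\left(f \right)} = -3 - 12 = -15$)
$G{\left(m,z \right)} = \frac{1}{63 + m}$
$\sqrt{-46958 + G{\left(T{\left(11 \right)},60 \right)}} = \sqrt{-46958 + \frac{1}{63 - 15}} = \sqrt{-46958 + \frac{1}{48}} = \sqrt{- \frac{2253983}{48}} = \frac{i \sqrt{6761949}}{12}$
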